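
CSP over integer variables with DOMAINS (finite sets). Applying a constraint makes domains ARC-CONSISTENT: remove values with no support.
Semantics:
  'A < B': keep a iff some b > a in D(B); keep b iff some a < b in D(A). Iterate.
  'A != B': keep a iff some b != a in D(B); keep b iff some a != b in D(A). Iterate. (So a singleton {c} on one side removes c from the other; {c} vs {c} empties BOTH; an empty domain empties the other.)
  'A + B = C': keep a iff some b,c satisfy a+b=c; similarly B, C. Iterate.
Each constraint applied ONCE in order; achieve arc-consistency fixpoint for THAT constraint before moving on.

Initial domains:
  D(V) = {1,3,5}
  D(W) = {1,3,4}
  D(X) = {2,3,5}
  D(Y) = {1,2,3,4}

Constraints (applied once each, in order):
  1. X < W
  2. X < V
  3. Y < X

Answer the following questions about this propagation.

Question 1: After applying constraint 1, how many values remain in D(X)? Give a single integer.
Answer: 2

Derivation:
Constraint 1 (X < W) on D(X)={2,3,5} D(W)={1,3,4}: X {2,3,5}->{2,3}; W {1,3,4}->{3,4}
So after constraint 1: D(X)={2,3}, size = 2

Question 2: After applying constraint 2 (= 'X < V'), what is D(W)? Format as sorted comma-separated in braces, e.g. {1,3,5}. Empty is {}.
Constraint 1 (X < W) on D(X)={2,3,5} D(W)={1,3,4}: X {2,3,5}->{2,3}; W {1,3,4}->{3,4}
Constraint 2 (X < V) on D(X)={2,3} D(V)={1,3,5}: V {1,3,5}->{3,5}
So after constraint 2: D(W) = {3,4}

Answer: {3,4}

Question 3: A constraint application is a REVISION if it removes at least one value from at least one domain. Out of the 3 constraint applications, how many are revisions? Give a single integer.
Constraint 1 (X < W) on D(X)={2,3,5} D(W)={1,3,4}: X {2,3,5}->{2,3}; W {1,3,4}->{3,4} => REVISION
Constraint 2 (X < V) on D(X)={2,3} D(V)={1,3,5}: V {1,3,5}->{3,5} => REVISION
Constraint 3 (Y < X) on D(Y)={1,2,3,4} D(X)={2,3}: Y {1,2,3,4}->{1,2} => REVISION
Total revisions = 3

Answer: 3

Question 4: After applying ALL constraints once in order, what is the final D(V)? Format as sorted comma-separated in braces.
Answer: {3,5}

Derivation:
Constraint 1 (X < W) on D(X)={2,3,5} D(W)={1,3,4}: X {2,3,5}->{2,3}; W {1,3,4}->{3,4}
Constraint 2 (X < V) on D(X)={2,3} D(V)={1,3,5}: V {1,3,5}->{3,5}
Constraint 3 (Y < X) on D(Y)={1,2,3,4} D(X)={2,3}: Y {1,2,3,4}->{1,2}
So after all 3 constraints: D(V) = {3,5}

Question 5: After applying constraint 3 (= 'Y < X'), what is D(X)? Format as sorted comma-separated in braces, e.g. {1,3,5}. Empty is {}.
Answer: {2,3}

Derivation:
Constraint 1 (X < W) on D(X)={2,3,5} D(W)={1,3,4}: X {2,3,5}->{2,3}; W {1,3,4}->{3,4}
Constraint 2 (X < V) on D(X)={2,3} D(V)={1,3,5}: V {1,3,5}->{3,5}
Constraint 3 (Y < X) on D(Y)={1,2,3,4} D(X)={2,3}: Y {1,2,3,4}->{1,2}
So after constraint 3: D(X) = {2,3}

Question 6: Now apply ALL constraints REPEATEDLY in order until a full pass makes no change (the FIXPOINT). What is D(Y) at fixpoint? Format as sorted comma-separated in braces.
Answer: {1,2}

Derivation:
pass 0 (initial): D(Y)={1,2,3,4}
pass 1: V {1,3,5}->{3,5}; W {1,3,4}->{3,4}; X {2,3,5}->{2,3}; Y {1,2,3,4}->{1,2}
pass 2: no change
Fixpoint after 2 passes: D(Y) = {1,2}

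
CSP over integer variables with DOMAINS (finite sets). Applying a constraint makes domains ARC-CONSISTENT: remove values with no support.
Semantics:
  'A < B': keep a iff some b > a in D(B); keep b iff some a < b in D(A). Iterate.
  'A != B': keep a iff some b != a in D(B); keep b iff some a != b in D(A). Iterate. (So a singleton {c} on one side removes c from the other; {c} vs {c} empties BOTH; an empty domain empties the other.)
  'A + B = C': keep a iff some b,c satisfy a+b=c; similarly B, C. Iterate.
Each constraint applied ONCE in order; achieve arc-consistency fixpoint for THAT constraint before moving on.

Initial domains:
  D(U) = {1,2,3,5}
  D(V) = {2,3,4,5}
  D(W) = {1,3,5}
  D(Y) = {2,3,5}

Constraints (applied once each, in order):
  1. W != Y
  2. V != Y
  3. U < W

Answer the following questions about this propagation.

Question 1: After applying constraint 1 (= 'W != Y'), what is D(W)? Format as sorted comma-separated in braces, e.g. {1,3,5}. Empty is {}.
Answer: {1,3,5}

Derivation:
Constraint 1 (W != Y) on D(W)={1,3,5} D(Y)={2,3,5}: no change
So after constraint 1: D(W) = {1,3,5}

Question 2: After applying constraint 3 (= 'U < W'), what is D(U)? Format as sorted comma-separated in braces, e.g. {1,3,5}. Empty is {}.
Constraint 1 (W != Y) on D(W)={1,3,5} D(Y)={2,3,5}: no change
Constraint 2 (V != Y) on D(V)={2,3,4,5} D(Y)={2,3,5}: no change
Constraint 3 (U < W) on D(U)={1,2,3,5} D(W)={1,3,5}: U {1,2,3,5}->{1,2,3}; W {1,3,5}->{3,5}
So after constraint 3: D(U) = {1,2,3}

Answer: {1,2,3}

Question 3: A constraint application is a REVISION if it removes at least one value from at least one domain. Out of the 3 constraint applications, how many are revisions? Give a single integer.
Answer: 1

Derivation:
Constraint 1 (W != Y) on D(W)={1,3,5} D(Y)={2,3,5}: no change => not a revision
Constraint 2 (V != Y) on D(V)={2,3,4,5} D(Y)={2,3,5}: no change => not a revision
Constraint 3 (U < W) on D(U)={1,2,3,5} D(W)={1,3,5}: U {1,2,3,5}->{1,2,3}; W {1,3,5}->{3,5} => REVISION
Total revisions = 1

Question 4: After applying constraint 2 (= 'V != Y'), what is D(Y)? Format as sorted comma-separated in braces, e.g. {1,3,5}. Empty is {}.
Answer: {2,3,5}

Derivation:
Constraint 1 (W != Y) on D(W)={1,3,5} D(Y)={2,3,5}: no change
Constraint 2 (V != Y) on D(V)={2,3,4,5} D(Y)={2,3,5}: no change
So after constraint 2: D(Y) = {2,3,5}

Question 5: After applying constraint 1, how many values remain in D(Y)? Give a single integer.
Answer: 3

Derivation:
Constraint 1 (W != Y) on D(W)={1,3,5} D(Y)={2,3,5}: no change
So after constraint 1: D(Y)={2,3,5}, size = 3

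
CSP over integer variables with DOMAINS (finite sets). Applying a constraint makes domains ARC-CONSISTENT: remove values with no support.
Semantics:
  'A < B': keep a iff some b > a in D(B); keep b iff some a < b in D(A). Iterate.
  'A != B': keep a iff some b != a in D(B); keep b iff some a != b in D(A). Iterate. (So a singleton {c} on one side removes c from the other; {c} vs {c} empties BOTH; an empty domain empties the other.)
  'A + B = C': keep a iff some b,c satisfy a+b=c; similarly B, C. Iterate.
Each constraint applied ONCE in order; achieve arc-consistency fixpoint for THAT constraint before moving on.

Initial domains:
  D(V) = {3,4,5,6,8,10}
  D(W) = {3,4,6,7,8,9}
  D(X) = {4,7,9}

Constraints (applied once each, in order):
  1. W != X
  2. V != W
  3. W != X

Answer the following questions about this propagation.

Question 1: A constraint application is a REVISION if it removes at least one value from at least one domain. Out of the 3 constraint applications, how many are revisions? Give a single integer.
Answer: 0

Derivation:
Constraint 1 (W != X) on D(W)={3,4,6,7,8,9} D(X)={4,7,9}: no change => not a revision
Constraint 2 (V != W) on D(V)={3,4,5,6,8,10} D(W)={3,4,6,7,8,9}: no change => not a revision
Constraint 3 (W != X) on D(W)={3,4,6,7,8,9} D(X)={4,7,9}: no change => not a revision
Total revisions = 0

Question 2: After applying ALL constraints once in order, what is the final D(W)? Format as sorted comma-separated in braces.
Constraint 1 (W != X) on D(W)={3,4,6,7,8,9} D(X)={4,7,9}: no change
Constraint 2 (V != W) on D(V)={3,4,5,6,8,10} D(W)={3,4,6,7,8,9}: no change
Constraint 3 (W != X) on D(W)={3,4,6,7,8,9} D(X)={4,7,9}: no change
So after all 3 constraints: D(W) = {3,4,6,7,8,9}

Answer: {3,4,6,7,8,9}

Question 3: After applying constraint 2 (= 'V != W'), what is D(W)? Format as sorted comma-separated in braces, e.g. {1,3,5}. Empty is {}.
Constraint 1 (W != X) on D(W)={3,4,6,7,8,9} D(X)={4,7,9}: no change
Constraint 2 (V != W) on D(V)={3,4,5,6,8,10} D(W)={3,4,6,7,8,9}: no change
So after constraint 2: D(W) = {3,4,6,7,8,9}

Answer: {3,4,6,7,8,9}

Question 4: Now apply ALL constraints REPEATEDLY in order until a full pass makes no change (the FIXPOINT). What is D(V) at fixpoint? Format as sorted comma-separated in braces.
Answer: {3,4,5,6,8,10}

Derivation:
pass 0 (initial): D(V)={3,4,5,6,8,10}
pass 1: no change
Fixpoint after 1 passes: D(V) = {3,4,5,6,8,10}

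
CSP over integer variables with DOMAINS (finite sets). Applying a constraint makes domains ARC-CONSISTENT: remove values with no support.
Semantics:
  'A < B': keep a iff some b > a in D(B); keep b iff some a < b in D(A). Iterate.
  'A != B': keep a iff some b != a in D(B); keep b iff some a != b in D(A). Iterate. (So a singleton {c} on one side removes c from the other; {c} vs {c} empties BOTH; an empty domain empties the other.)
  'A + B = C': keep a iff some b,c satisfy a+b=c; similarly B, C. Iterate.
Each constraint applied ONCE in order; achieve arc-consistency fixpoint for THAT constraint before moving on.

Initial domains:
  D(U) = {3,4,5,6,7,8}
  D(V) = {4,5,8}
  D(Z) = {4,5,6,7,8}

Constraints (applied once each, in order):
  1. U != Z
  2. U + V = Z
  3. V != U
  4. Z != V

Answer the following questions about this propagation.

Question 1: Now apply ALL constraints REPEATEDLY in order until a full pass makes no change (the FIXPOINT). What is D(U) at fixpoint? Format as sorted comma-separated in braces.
pass 0 (initial): D(U)={3,4,5,6,7,8}
pass 1: U {3,4,5,6,7,8}->{3,4}; V {4,5,8}->{4,5}; Z {4,5,6,7,8}->{7,8}
pass 2: no change
Fixpoint after 2 passes: D(U) = {3,4}

Answer: {3,4}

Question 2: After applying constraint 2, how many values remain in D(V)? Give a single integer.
Constraint 1 (U != Z) on D(U)={3,4,5,6,7,8} D(Z)={4,5,6,7,8}: no change
Constraint 2 (U + V = Z) on D(U)={3,4,5,6,7,8} D(V)={4,5,8} D(Z)={4,5,6,7,8}: U {3,4,5,6,7,8}->{3,4}; V {4,5,8}->{4,5}; Z {4,5,6,7,8}->{7,8}
So after constraint 2: D(V)={4,5}, size = 2

Answer: 2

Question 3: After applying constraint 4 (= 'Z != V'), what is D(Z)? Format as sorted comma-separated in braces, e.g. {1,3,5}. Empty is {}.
Constraint 1 (U != Z) on D(U)={3,4,5,6,7,8} D(Z)={4,5,6,7,8}: no change
Constraint 2 (U + V = Z) on D(U)={3,4,5,6,7,8} D(V)={4,5,8} D(Z)={4,5,6,7,8}: U {3,4,5,6,7,8}->{3,4}; V {4,5,8}->{4,5}; Z {4,5,6,7,8}->{7,8}
Constraint 3 (V != U) on D(V)={4,5} D(U)={3,4}: no change
Constraint 4 (Z != V) on D(Z)={7,8} D(V)={4,5}: no change
So after constraint 4: D(Z) = {7,8}

Answer: {7,8}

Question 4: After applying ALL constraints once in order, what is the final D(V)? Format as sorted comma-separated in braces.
Answer: {4,5}

Derivation:
Constraint 1 (U != Z) on D(U)={3,4,5,6,7,8} D(Z)={4,5,6,7,8}: no change
Constraint 2 (U + V = Z) on D(U)={3,4,5,6,7,8} D(V)={4,5,8} D(Z)={4,5,6,7,8}: U {3,4,5,6,7,8}->{3,4}; V {4,5,8}->{4,5}; Z {4,5,6,7,8}->{7,8}
Constraint 3 (V != U) on D(V)={4,5} D(U)={3,4}: no change
Constraint 4 (Z != V) on D(Z)={7,8} D(V)={4,5}: no change
So after all 4 constraints: D(V) = {4,5}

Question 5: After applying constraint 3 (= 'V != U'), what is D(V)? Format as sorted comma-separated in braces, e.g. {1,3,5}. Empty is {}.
Constraint 1 (U != Z) on D(U)={3,4,5,6,7,8} D(Z)={4,5,6,7,8}: no change
Constraint 2 (U + V = Z) on D(U)={3,4,5,6,7,8} D(V)={4,5,8} D(Z)={4,5,6,7,8}: U {3,4,5,6,7,8}->{3,4}; V {4,5,8}->{4,5}; Z {4,5,6,7,8}->{7,8}
Constraint 3 (V != U) on D(V)={4,5} D(U)={3,4}: no change
So after constraint 3: D(V) = {4,5}

Answer: {4,5}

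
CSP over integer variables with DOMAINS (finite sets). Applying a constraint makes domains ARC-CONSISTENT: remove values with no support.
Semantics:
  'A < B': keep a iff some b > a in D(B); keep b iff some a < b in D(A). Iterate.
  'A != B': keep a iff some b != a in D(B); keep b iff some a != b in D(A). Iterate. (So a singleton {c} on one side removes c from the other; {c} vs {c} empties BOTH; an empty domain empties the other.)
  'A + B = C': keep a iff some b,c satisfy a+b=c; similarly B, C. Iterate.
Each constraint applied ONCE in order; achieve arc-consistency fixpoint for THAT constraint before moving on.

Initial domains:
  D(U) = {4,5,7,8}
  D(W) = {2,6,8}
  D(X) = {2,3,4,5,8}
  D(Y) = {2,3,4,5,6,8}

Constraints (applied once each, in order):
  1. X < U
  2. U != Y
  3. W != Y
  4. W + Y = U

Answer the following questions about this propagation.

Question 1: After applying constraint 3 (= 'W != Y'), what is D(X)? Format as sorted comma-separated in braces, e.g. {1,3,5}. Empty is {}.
Answer: {2,3,4,5}

Derivation:
Constraint 1 (X < U) on D(X)={2,3,4,5,8} D(U)={4,5,7,8}: X {2,3,4,5,8}->{2,3,4,5}
Constraint 2 (U != Y) on D(U)={4,5,7,8} D(Y)={2,3,4,5,6,8}: no change
Constraint 3 (W != Y) on D(W)={2,6,8} D(Y)={2,3,4,5,6,8}: no change
So after constraint 3: D(X) = {2,3,4,5}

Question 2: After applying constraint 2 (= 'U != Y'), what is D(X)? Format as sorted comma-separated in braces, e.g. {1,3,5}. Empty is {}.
Constraint 1 (X < U) on D(X)={2,3,4,5,8} D(U)={4,5,7,8}: X {2,3,4,5,8}->{2,3,4,5}
Constraint 2 (U != Y) on D(U)={4,5,7,8} D(Y)={2,3,4,5,6,8}: no change
So after constraint 2: D(X) = {2,3,4,5}

Answer: {2,3,4,5}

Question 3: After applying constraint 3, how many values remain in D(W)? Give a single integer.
Answer: 3

Derivation:
Constraint 1 (X < U) on D(X)={2,3,4,5,8} D(U)={4,5,7,8}: X {2,3,4,5,8}->{2,3,4,5}
Constraint 2 (U != Y) on D(U)={4,5,7,8} D(Y)={2,3,4,5,6,8}: no change
Constraint 3 (W != Y) on D(W)={2,6,8} D(Y)={2,3,4,5,6,8}: no change
So after constraint 3: D(W)={2,6,8}, size = 3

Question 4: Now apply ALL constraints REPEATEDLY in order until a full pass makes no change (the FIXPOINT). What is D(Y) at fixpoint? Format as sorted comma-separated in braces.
Answer: {2,3,5,6}

Derivation:
pass 0 (initial): D(Y)={2,3,4,5,6,8}
pass 1: W {2,6,8}->{2,6}; X {2,3,4,5,8}->{2,3,4,5}; Y {2,3,4,5,6,8}->{2,3,5,6}
pass 2: no change
Fixpoint after 2 passes: D(Y) = {2,3,5,6}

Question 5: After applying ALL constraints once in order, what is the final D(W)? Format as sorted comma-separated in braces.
Answer: {2,6}

Derivation:
Constraint 1 (X < U) on D(X)={2,3,4,5,8} D(U)={4,5,7,8}: X {2,3,4,5,8}->{2,3,4,5}
Constraint 2 (U != Y) on D(U)={4,5,7,8} D(Y)={2,3,4,5,6,8}: no change
Constraint 3 (W != Y) on D(W)={2,6,8} D(Y)={2,3,4,5,6,8}: no change
Constraint 4 (W + Y = U) on D(W)={2,6,8} D(Y)={2,3,4,5,6,8} D(U)={4,5,7,8}: W {2,6,8}->{2,6}; Y {2,3,4,5,6,8}->{2,3,5,6}
So after all 4 constraints: D(W) = {2,6}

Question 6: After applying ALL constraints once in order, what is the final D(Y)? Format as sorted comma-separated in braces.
Answer: {2,3,5,6}

Derivation:
Constraint 1 (X < U) on D(X)={2,3,4,5,8} D(U)={4,5,7,8}: X {2,3,4,5,8}->{2,3,4,5}
Constraint 2 (U != Y) on D(U)={4,5,7,8} D(Y)={2,3,4,5,6,8}: no change
Constraint 3 (W != Y) on D(W)={2,6,8} D(Y)={2,3,4,5,6,8}: no change
Constraint 4 (W + Y = U) on D(W)={2,6,8} D(Y)={2,3,4,5,6,8} D(U)={4,5,7,8}: W {2,6,8}->{2,6}; Y {2,3,4,5,6,8}->{2,3,5,6}
So after all 4 constraints: D(Y) = {2,3,5,6}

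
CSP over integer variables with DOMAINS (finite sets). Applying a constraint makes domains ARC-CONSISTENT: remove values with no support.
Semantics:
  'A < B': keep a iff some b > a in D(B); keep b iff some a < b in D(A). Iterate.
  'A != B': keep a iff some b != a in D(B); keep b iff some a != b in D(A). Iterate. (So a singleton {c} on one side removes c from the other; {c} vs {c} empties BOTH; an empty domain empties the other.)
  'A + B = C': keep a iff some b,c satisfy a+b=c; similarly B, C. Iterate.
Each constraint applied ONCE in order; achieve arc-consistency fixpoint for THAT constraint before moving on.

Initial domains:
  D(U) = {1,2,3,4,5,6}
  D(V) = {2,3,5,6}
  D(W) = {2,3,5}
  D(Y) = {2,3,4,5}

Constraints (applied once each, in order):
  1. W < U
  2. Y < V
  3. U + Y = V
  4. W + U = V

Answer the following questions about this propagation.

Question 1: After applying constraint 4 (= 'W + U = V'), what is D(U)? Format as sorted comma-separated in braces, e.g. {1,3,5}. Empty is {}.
Answer: {3,4}

Derivation:
Constraint 1 (W < U) on D(W)={2,3,5} D(U)={1,2,3,4,5,6}: U {1,2,3,4,5,6}->{3,4,5,6}
Constraint 2 (Y < V) on D(Y)={2,3,4,5} D(V)={2,3,5,6}: V {2,3,5,6}->{3,5,6}
Constraint 3 (U + Y = V) on D(U)={3,4,5,6} D(Y)={2,3,4,5} D(V)={3,5,6}: U {3,4,5,6}->{3,4}; Y {2,3,4,5}->{2,3}; V {3,5,6}->{5,6}
Constraint 4 (W + U = V) on D(W)={2,3,5} D(U)={3,4} D(V)={5,6}: W {2,3,5}->{2,3}
So after constraint 4: D(U) = {3,4}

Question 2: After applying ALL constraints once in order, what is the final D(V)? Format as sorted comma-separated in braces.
Constraint 1 (W < U) on D(W)={2,3,5} D(U)={1,2,3,4,5,6}: U {1,2,3,4,5,6}->{3,4,5,6}
Constraint 2 (Y < V) on D(Y)={2,3,4,5} D(V)={2,3,5,6}: V {2,3,5,6}->{3,5,6}
Constraint 3 (U + Y = V) on D(U)={3,4,5,6} D(Y)={2,3,4,5} D(V)={3,5,6}: U {3,4,5,6}->{3,4}; Y {2,3,4,5}->{2,3}; V {3,5,6}->{5,6}
Constraint 4 (W + U = V) on D(W)={2,3,5} D(U)={3,4} D(V)={5,6}: W {2,3,5}->{2,3}
So after all 4 constraints: D(V) = {5,6}

Answer: {5,6}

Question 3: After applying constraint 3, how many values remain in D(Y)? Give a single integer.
Answer: 2

Derivation:
Constraint 1 (W < U) on D(W)={2,3,5} D(U)={1,2,3,4,5,6}: U {1,2,3,4,5,6}->{3,4,5,6}
Constraint 2 (Y < V) on D(Y)={2,3,4,5} D(V)={2,3,5,6}: V {2,3,5,6}->{3,5,6}
Constraint 3 (U + Y = V) on D(U)={3,4,5,6} D(Y)={2,3,4,5} D(V)={3,5,6}: U {3,4,5,6}->{3,4}; Y {2,3,4,5}->{2,3}; V {3,5,6}->{5,6}
So after constraint 3: D(Y)={2,3}, size = 2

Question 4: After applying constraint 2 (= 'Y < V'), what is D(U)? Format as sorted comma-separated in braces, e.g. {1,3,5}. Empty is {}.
Answer: {3,4,5,6}

Derivation:
Constraint 1 (W < U) on D(W)={2,3,5} D(U)={1,2,3,4,5,6}: U {1,2,3,4,5,6}->{3,4,5,6}
Constraint 2 (Y < V) on D(Y)={2,3,4,5} D(V)={2,3,5,6}: V {2,3,5,6}->{3,5,6}
So after constraint 2: D(U) = {3,4,5,6}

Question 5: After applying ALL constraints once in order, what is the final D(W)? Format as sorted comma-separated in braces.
Answer: {2,3}

Derivation:
Constraint 1 (W < U) on D(W)={2,3,5} D(U)={1,2,3,4,5,6}: U {1,2,3,4,5,6}->{3,4,5,6}
Constraint 2 (Y < V) on D(Y)={2,3,4,5} D(V)={2,3,5,6}: V {2,3,5,6}->{3,5,6}
Constraint 3 (U + Y = V) on D(U)={3,4,5,6} D(Y)={2,3,4,5} D(V)={3,5,6}: U {3,4,5,6}->{3,4}; Y {2,3,4,5}->{2,3}; V {3,5,6}->{5,6}
Constraint 4 (W + U = V) on D(W)={2,3,5} D(U)={3,4} D(V)={5,6}: W {2,3,5}->{2,3}
So after all 4 constraints: D(W) = {2,3}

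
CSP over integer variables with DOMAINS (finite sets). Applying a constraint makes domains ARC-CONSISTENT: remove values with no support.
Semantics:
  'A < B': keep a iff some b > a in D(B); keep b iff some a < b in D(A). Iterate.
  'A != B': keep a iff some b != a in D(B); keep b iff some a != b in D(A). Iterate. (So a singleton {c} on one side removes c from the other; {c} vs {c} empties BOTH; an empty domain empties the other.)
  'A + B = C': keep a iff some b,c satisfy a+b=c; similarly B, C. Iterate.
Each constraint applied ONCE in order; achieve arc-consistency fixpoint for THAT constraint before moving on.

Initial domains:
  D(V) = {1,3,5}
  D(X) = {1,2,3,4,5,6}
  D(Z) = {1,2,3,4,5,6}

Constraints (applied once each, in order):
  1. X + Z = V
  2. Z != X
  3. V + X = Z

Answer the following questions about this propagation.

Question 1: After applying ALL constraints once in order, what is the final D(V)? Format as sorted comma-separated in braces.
Answer: {3}

Derivation:
Constraint 1 (X + Z = V) on D(X)={1,2,3,4,5,6} D(Z)={1,2,3,4,5,6} D(V)={1,3,5}: X {1,2,3,4,5,6}->{1,2,3,4}; Z {1,2,3,4,5,6}->{1,2,3,4}; V {1,3,5}->{3,5}
Constraint 2 (Z != X) on D(Z)={1,2,3,4} D(X)={1,2,3,4}: no change
Constraint 3 (V + X = Z) on D(V)={3,5} D(X)={1,2,3,4} D(Z)={1,2,3,4}: V {3,5}->{3}; X {1,2,3,4}->{1}; Z {1,2,3,4}->{4}
So after all 3 constraints: D(V) = {3}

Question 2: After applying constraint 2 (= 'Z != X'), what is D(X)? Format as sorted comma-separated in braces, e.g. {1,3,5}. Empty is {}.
Constraint 1 (X + Z = V) on D(X)={1,2,3,4,5,6} D(Z)={1,2,3,4,5,6} D(V)={1,3,5}: X {1,2,3,4,5,6}->{1,2,3,4}; Z {1,2,3,4,5,6}->{1,2,3,4}; V {1,3,5}->{3,5}
Constraint 2 (Z != X) on D(Z)={1,2,3,4} D(X)={1,2,3,4}: no change
So after constraint 2: D(X) = {1,2,3,4}

Answer: {1,2,3,4}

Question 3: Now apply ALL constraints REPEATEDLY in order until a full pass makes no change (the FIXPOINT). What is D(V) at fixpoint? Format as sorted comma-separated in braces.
Answer: {}

Derivation:
pass 0 (initial): D(V)={1,3,5}
pass 1: V {1,3,5}->{3}; X {1,2,3,4,5,6}->{1}; Z {1,2,3,4,5,6}->{4}
pass 2: V {3}->{}; X {1}->{}; Z {4}->{}
pass 3: no change
Fixpoint after 3 passes: D(V) = {}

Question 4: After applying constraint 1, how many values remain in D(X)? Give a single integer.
Answer: 4

Derivation:
Constraint 1 (X + Z = V) on D(X)={1,2,3,4,5,6} D(Z)={1,2,3,4,5,6} D(V)={1,3,5}: X {1,2,3,4,5,6}->{1,2,3,4}; Z {1,2,3,4,5,6}->{1,2,3,4}; V {1,3,5}->{3,5}
So after constraint 1: D(X)={1,2,3,4}, size = 4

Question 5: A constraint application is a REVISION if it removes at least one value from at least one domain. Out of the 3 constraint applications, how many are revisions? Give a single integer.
Answer: 2

Derivation:
Constraint 1 (X + Z = V) on D(X)={1,2,3,4,5,6} D(Z)={1,2,3,4,5,6} D(V)={1,3,5}: X {1,2,3,4,5,6}->{1,2,3,4}; Z {1,2,3,4,5,6}->{1,2,3,4}; V {1,3,5}->{3,5} => REVISION
Constraint 2 (Z != X) on D(Z)={1,2,3,4} D(X)={1,2,3,4}: no change => not a revision
Constraint 3 (V + X = Z) on D(V)={3,5} D(X)={1,2,3,4} D(Z)={1,2,3,4}: V {3,5}->{3}; X {1,2,3,4}->{1}; Z {1,2,3,4}->{4} => REVISION
Total revisions = 2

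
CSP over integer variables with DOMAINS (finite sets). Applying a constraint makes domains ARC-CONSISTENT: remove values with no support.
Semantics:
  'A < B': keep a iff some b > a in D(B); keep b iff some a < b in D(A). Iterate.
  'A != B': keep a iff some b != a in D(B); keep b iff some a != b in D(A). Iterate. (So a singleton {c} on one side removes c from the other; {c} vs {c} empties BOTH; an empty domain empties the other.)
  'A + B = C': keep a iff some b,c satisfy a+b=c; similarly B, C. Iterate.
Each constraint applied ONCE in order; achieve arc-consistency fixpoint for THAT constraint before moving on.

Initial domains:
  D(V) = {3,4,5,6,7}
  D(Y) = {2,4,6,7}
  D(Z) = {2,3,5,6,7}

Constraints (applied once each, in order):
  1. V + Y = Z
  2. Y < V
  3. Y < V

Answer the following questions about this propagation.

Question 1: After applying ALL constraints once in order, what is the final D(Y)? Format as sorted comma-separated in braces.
Constraint 1 (V + Y = Z) on D(V)={3,4,5,6,7} D(Y)={2,4,6,7} D(Z)={2,3,5,6,7}: V {3,4,5,6,7}->{3,4,5}; Y {2,4,6,7}->{2,4}; Z {2,3,5,6,7}->{5,6,7}
Constraint 2 (Y < V) on D(Y)={2,4} D(V)={3,4,5}: no change
Constraint 3 (Y < V) on D(Y)={2,4} D(V)={3,4,5}: no change
So after all 3 constraints: D(Y) = {2,4}

Answer: {2,4}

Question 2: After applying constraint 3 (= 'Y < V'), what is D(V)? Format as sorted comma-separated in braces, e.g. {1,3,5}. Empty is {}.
Answer: {3,4,5}

Derivation:
Constraint 1 (V + Y = Z) on D(V)={3,4,5,6,7} D(Y)={2,4,6,7} D(Z)={2,3,5,6,7}: V {3,4,5,6,7}->{3,4,5}; Y {2,4,6,7}->{2,4}; Z {2,3,5,6,7}->{5,6,7}
Constraint 2 (Y < V) on D(Y)={2,4} D(V)={3,4,5}: no change
Constraint 3 (Y < V) on D(Y)={2,4} D(V)={3,4,5}: no change
So after constraint 3: D(V) = {3,4,5}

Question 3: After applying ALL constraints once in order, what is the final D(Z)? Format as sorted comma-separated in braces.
Constraint 1 (V + Y = Z) on D(V)={3,4,5,6,7} D(Y)={2,4,6,7} D(Z)={2,3,5,6,7}: V {3,4,5,6,7}->{3,4,5}; Y {2,4,6,7}->{2,4}; Z {2,3,5,6,7}->{5,6,7}
Constraint 2 (Y < V) on D(Y)={2,4} D(V)={3,4,5}: no change
Constraint 3 (Y < V) on D(Y)={2,4} D(V)={3,4,5}: no change
So after all 3 constraints: D(Z) = {5,6,7}

Answer: {5,6,7}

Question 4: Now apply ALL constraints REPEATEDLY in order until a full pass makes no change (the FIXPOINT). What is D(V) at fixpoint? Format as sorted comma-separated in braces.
Answer: {3,4,5}

Derivation:
pass 0 (initial): D(V)={3,4,5,6,7}
pass 1: V {3,4,5,6,7}->{3,4,5}; Y {2,4,6,7}->{2,4}; Z {2,3,5,6,7}->{5,6,7}
pass 2: no change
Fixpoint after 2 passes: D(V) = {3,4,5}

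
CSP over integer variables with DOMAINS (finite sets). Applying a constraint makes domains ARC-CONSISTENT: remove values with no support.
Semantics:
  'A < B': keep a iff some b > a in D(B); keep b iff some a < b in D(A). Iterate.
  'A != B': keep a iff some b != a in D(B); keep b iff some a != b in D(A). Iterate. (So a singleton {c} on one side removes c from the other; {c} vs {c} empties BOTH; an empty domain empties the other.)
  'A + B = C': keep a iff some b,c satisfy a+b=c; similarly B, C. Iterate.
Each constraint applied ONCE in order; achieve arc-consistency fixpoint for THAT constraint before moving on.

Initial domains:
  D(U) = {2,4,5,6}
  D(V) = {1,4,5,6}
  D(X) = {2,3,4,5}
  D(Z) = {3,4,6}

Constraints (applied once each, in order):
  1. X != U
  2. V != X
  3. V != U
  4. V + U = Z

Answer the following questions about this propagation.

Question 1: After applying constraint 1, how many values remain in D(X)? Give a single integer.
Answer: 4

Derivation:
Constraint 1 (X != U) on D(X)={2,3,4,5} D(U)={2,4,5,6}: no change
So after constraint 1: D(X)={2,3,4,5}, size = 4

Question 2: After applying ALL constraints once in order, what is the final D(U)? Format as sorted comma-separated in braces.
Answer: {2,5}

Derivation:
Constraint 1 (X != U) on D(X)={2,3,4,5} D(U)={2,4,5,6}: no change
Constraint 2 (V != X) on D(V)={1,4,5,6} D(X)={2,3,4,5}: no change
Constraint 3 (V != U) on D(V)={1,4,5,6} D(U)={2,4,5,6}: no change
Constraint 4 (V + U = Z) on D(V)={1,4,5,6} D(U)={2,4,5,6} D(Z)={3,4,6}: V {1,4,5,6}->{1,4}; U {2,4,5,6}->{2,5}; Z {3,4,6}->{3,6}
So after all 4 constraints: D(U) = {2,5}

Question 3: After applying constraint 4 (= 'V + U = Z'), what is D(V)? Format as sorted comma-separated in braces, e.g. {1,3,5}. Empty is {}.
Constraint 1 (X != U) on D(X)={2,3,4,5} D(U)={2,4,5,6}: no change
Constraint 2 (V != X) on D(V)={1,4,5,6} D(X)={2,3,4,5}: no change
Constraint 3 (V != U) on D(V)={1,4,5,6} D(U)={2,4,5,6}: no change
Constraint 4 (V + U = Z) on D(V)={1,4,5,6} D(U)={2,4,5,6} D(Z)={3,4,6}: V {1,4,5,6}->{1,4}; U {2,4,5,6}->{2,5}; Z {3,4,6}->{3,6}
So after constraint 4: D(V) = {1,4}

Answer: {1,4}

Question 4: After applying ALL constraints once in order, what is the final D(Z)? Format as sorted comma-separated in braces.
Constraint 1 (X != U) on D(X)={2,3,4,5} D(U)={2,4,5,6}: no change
Constraint 2 (V != X) on D(V)={1,4,5,6} D(X)={2,3,4,5}: no change
Constraint 3 (V != U) on D(V)={1,4,5,6} D(U)={2,4,5,6}: no change
Constraint 4 (V + U = Z) on D(V)={1,4,5,6} D(U)={2,4,5,6} D(Z)={3,4,6}: V {1,4,5,6}->{1,4}; U {2,4,5,6}->{2,5}; Z {3,4,6}->{3,6}
So after all 4 constraints: D(Z) = {3,6}

Answer: {3,6}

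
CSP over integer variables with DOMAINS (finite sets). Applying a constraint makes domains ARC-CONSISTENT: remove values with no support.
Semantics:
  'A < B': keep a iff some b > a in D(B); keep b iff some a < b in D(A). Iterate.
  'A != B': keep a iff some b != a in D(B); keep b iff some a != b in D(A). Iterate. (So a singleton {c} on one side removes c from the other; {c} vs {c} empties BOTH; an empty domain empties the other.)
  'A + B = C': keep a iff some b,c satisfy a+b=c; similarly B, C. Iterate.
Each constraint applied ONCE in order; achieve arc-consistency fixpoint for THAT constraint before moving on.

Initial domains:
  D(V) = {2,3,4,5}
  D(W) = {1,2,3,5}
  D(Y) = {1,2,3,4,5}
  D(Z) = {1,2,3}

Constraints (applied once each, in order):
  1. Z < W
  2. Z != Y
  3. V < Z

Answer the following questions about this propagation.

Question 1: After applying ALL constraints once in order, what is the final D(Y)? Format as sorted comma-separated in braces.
Constraint 1 (Z < W) on D(Z)={1,2,3} D(W)={1,2,3,5}: W {1,2,3,5}->{2,3,5}
Constraint 2 (Z != Y) on D(Z)={1,2,3} D(Y)={1,2,3,4,5}: no change
Constraint 3 (V < Z) on D(V)={2,3,4,5} D(Z)={1,2,3}: V {2,3,4,5}->{2}; Z {1,2,3}->{3}
So after all 3 constraints: D(Y) = {1,2,3,4,5}

Answer: {1,2,3,4,5}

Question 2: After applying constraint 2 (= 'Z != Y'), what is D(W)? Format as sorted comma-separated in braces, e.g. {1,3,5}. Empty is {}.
Constraint 1 (Z < W) on D(Z)={1,2,3} D(W)={1,2,3,5}: W {1,2,3,5}->{2,3,5}
Constraint 2 (Z != Y) on D(Z)={1,2,3} D(Y)={1,2,3,4,5}: no change
So after constraint 2: D(W) = {2,3,5}

Answer: {2,3,5}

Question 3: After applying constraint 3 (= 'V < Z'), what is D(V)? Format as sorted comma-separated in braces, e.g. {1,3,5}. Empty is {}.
Constraint 1 (Z < W) on D(Z)={1,2,3} D(W)={1,2,3,5}: W {1,2,3,5}->{2,3,5}
Constraint 2 (Z != Y) on D(Z)={1,2,3} D(Y)={1,2,3,4,5}: no change
Constraint 3 (V < Z) on D(V)={2,3,4,5} D(Z)={1,2,3}: V {2,3,4,5}->{2}; Z {1,2,3}->{3}
So after constraint 3: D(V) = {2}

Answer: {2}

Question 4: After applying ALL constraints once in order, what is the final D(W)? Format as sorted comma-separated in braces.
Constraint 1 (Z < W) on D(Z)={1,2,3} D(W)={1,2,3,5}: W {1,2,3,5}->{2,3,5}
Constraint 2 (Z != Y) on D(Z)={1,2,3} D(Y)={1,2,3,4,5}: no change
Constraint 3 (V < Z) on D(V)={2,3,4,5} D(Z)={1,2,3}: V {2,3,4,5}->{2}; Z {1,2,3}->{3}
So after all 3 constraints: D(W) = {2,3,5}

Answer: {2,3,5}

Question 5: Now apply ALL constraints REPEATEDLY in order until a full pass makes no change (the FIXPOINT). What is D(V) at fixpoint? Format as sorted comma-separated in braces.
Answer: {2}

Derivation:
pass 0 (initial): D(V)={2,3,4,5}
pass 1: V {2,3,4,5}->{2}; W {1,2,3,5}->{2,3,5}; Z {1,2,3}->{3}
pass 2: W {2,3,5}->{5}; Y {1,2,3,4,5}->{1,2,4,5}
pass 3: no change
Fixpoint after 3 passes: D(V) = {2}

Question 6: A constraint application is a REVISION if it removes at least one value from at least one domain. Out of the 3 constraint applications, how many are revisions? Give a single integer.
Answer: 2

Derivation:
Constraint 1 (Z < W) on D(Z)={1,2,3} D(W)={1,2,3,5}: W {1,2,3,5}->{2,3,5} => REVISION
Constraint 2 (Z != Y) on D(Z)={1,2,3} D(Y)={1,2,3,4,5}: no change => not a revision
Constraint 3 (V < Z) on D(V)={2,3,4,5} D(Z)={1,2,3}: V {2,3,4,5}->{2}; Z {1,2,3}->{3} => REVISION
Total revisions = 2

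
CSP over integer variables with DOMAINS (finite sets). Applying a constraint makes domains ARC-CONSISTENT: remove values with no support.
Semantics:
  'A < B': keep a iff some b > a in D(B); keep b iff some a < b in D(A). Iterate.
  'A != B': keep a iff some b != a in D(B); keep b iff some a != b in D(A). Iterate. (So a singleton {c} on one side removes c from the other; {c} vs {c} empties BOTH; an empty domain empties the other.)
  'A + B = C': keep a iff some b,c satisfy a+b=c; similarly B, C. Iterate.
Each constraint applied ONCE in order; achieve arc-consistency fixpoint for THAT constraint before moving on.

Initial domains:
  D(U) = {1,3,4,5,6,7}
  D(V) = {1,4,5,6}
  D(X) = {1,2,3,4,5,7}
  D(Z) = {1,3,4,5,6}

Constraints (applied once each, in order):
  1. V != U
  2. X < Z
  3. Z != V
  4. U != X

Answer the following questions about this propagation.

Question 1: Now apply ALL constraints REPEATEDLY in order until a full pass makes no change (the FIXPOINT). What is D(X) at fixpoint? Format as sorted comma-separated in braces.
Answer: {1,2,3,4,5}

Derivation:
pass 0 (initial): D(X)={1,2,3,4,5,7}
pass 1: X {1,2,3,4,5,7}->{1,2,3,4,5}; Z {1,3,4,5,6}->{3,4,5,6}
pass 2: no change
Fixpoint after 2 passes: D(X) = {1,2,3,4,5}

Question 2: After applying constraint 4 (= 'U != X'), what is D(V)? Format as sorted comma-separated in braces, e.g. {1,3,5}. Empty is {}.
Constraint 1 (V != U) on D(V)={1,4,5,6} D(U)={1,3,4,5,6,7}: no change
Constraint 2 (X < Z) on D(X)={1,2,3,4,5,7} D(Z)={1,3,4,5,6}: X {1,2,3,4,5,7}->{1,2,3,4,5}; Z {1,3,4,5,6}->{3,4,5,6}
Constraint 3 (Z != V) on D(Z)={3,4,5,6} D(V)={1,4,5,6}: no change
Constraint 4 (U != X) on D(U)={1,3,4,5,6,7} D(X)={1,2,3,4,5}: no change
So after constraint 4: D(V) = {1,4,5,6}

Answer: {1,4,5,6}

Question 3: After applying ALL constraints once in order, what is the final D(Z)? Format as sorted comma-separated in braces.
Answer: {3,4,5,6}

Derivation:
Constraint 1 (V != U) on D(V)={1,4,5,6} D(U)={1,3,4,5,6,7}: no change
Constraint 2 (X < Z) on D(X)={1,2,3,4,5,7} D(Z)={1,3,4,5,6}: X {1,2,3,4,5,7}->{1,2,3,4,5}; Z {1,3,4,5,6}->{3,4,5,6}
Constraint 3 (Z != V) on D(Z)={3,4,5,6} D(V)={1,4,5,6}: no change
Constraint 4 (U != X) on D(U)={1,3,4,5,6,7} D(X)={1,2,3,4,5}: no change
So after all 4 constraints: D(Z) = {3,4,5,6}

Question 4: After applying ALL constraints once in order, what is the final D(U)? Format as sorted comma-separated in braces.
Answer: {1,3,4,5,6,7}

Derivation:
Constraint 1 (V != U) on D(V)={1,4,5,6} D(U)={1,3,4,5,6,7}: no change
Constraint 2 (X < Z) on D(X)={1,2,3,4,5,7} D(Z)={1,3,4,5,6}: X {1,2,3,4,5,7}->{1,2,3,4,5}; Z {1,3,4,5,6}->{3,4,5,6}
Constraint 3 (Z != V) on D(Z)={3,4,5,6} D(V)={1,4,5,6}: no change
Constraint 4 (U != X) on D(U)={1,3,4,5,6,7} D(X)={1,2,3,4,5}: no change
So after all 4 constraints: D(U) = {1,3,4,5,6,7}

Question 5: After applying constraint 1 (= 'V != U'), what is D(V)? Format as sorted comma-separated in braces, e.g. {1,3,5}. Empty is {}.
Answer: {1,4,5,6}

Derivation:
Constraint 1 (V != U) on D(V)={1,4,5,6} D(U)={1,3,4,5,6,7}: no change
So after constraint 1: D(V) = {1,4,5,6}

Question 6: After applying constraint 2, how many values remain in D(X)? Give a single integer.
Answer: 5

Derivation:
Constraint 1 (V != U) on D(V)={1,4,5,6} D(U)={1,3,4,5,6,7}: no change
Constraint 2 (X < Z) on D(X)={1,2,3,4,5,7} D(Z)={1,3,4,5,6}: X {1,2,3,4,5,7}->{1,2,3,4,5}; Z {1,3,4,5,6}->{3,4,5,6}
So after constraint 2: D(X)={1,2,3,4,5}, size = 5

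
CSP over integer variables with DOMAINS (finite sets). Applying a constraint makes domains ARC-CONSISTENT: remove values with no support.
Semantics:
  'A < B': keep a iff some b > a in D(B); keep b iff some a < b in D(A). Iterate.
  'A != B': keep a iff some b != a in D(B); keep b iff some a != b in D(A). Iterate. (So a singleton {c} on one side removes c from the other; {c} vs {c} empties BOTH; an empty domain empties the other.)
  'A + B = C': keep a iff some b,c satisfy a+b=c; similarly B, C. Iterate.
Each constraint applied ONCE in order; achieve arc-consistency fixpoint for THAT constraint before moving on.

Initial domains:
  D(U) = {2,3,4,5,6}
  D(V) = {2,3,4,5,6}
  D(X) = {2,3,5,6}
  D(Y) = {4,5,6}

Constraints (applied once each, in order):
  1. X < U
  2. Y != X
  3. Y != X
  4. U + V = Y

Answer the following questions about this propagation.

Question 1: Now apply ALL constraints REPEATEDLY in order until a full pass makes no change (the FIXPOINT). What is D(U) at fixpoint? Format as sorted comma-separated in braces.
Answer: {3,4}

Derivation:
pass 0 (initial): D(U)={2,3,4,5,6}
pass 1: U {2,3,4,5,6}->{3,4}; V {2,3,4,5,6}->{2,3}; X {2,3,5,6}->{2,3,5}; Y {4,5,6}->{5,6}
pass 2: X {2,3,5}->{2,3}
pass 3: no change
Fixpoint after 3 passes: D(U) = {3,4}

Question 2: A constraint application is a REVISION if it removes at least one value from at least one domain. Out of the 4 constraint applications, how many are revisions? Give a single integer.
Answer: 2

Derivation:
Constraint 1 (X < U) on D(X)={2,3,5,6} D(U)={2,3,4,5,6}: X {2,3,5,6}->{2,3,5}; U {2,3,4,5,6}->{3,4,5,6} => REVISION
Constraint 2 (Y != X) on D(Y)={4,5,6} D(X)={2,3,5}: no change => not a revision
Constraint 3 (Y != X) on D(Y)={4,5,6} D(X)={2,3,5}: no change => not a revision
Constraint 4 (U + V = Y) on D(U)={3,4,5,6} D(V)={2,3,4,5,6} D(Y)={4,5,6}: U {3,4,5,6}->{3,4}; V {2,3,4,5,6}->{2,3}; Y {4,5,6}->{5,6} => REVISION
Total revisions = 2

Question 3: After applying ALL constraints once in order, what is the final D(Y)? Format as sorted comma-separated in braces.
Answer: {5,6}

Derivation:
Constraint 1 (X < U) on D(X)={2,3,5,6} D(U)={2,3,4,5,6}: X {2,3,5,6}->{2,3,5}; U {2,3,4,5,6}->{3,4,5,6}
Constraint 2 (Y != X) on D(Y)={4,5,6} D(X)={2,3,5}: no change
Constraint 3 (Y != X) on D(Y)={4,5,6} D(X)={2,3,5}: no change
Constraint 4 (U + V = Y) on D(U)={3,4,5,6} D(V)={2,3,4,5,6} D(Y)={4,5,6}: U {3,4,5,6}->{3,4}; V {2,3,4,5,6}->{2,3}; Y {4,5,6}->{5,6}
So after all 4 constraints: D(Y) = {5,6}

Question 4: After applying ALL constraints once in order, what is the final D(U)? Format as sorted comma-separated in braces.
Constraint 1 (X < U) on D(X)={2,3,5,6} D(U)={2,3,4,5,6}: X {2,3,5,6}->{2,3,5}; U {2,3,4,5,6}->{3,4,5,6}
Constraint 2 (Y != X) on D(Y)={4,5,6} D(X)={2,3,5}: no change
Constraint 3 (Y != X) on D(Y)={4,5,6} D(X)={2,3,5}: no change
Constraint 4 (U + V = Y) on D(U)={3,4,5,6} D(V)={2,3,4,5,6} D(Y)={4,5,6}: U {3,4,5,6}->{3,4}; V {2,3,4,5,6}->{2,3}; Y {4,5,6}->{5,6}
So after all 4 constraints: D(U) = {3,4}

Answer: {3,4}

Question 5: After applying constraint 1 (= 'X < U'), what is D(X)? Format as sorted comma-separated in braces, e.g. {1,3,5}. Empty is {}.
Answer: {2,3,5}

Derivation:
Constraint 1 (X < U) on D(X)={2,3,5,6} D(U)={2,3,4,5,6}: X {2,3,5,6}->{2,3,5}; U {2,3,4,5,6}->{3,4,5,6}
So after constraint 1: D(X) = {2,3,5}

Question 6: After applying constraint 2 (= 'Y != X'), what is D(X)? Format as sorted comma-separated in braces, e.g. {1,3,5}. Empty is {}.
Answer: {2,3,5}

Derivation:
Constraint 1 (X < U) on D(X)={2,3,5,6} D(U)={2,3,4,5,6}: X {2,3,5,6}->{2,3,5}; U {2,3,4,5,6}->{3,4,5,6}
Constraint 2 (Y != X) on D(Y)={4,5,6} D(X)={2,3,5}: no change
So after constraint 2: D(X) = {2,3,5}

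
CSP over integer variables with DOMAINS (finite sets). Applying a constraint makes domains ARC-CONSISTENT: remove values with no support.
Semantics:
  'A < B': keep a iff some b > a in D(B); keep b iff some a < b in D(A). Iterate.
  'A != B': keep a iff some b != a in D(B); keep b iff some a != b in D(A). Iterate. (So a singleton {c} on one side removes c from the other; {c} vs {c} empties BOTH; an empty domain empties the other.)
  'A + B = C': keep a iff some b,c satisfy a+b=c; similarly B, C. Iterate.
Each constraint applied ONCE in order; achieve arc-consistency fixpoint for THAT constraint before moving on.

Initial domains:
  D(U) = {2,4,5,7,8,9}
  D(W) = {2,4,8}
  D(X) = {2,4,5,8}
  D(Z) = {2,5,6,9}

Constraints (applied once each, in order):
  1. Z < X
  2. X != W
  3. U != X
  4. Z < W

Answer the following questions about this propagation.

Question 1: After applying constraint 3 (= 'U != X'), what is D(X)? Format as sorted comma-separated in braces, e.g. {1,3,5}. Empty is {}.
Constraint 1 (Z < X) on D(Z)={2,5,6,9} D(X)={2,4,5,8}: Z {2,5,6,9}->{2,5,6}; X {2,4,5,8}->{4,5,8}
Constraint 2 (X != W) on D(X)={4,5,8} D(W)={2,4,8}: no change
Constraint 3 (U != X) on D(U)={2,4,5,7,8,9} D(X)={4,5,8}: no change
So after constraint 3: D(X) = {4,5,8}

Answer: {4,5,8}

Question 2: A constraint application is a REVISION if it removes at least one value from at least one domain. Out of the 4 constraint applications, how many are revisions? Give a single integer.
Constraint 1 (Z < X) on D(Z)={2,5,6,9} D(X)={2,4,5,8}: Z {2,5,6,9}->{2,5,6}; X {2,4,5,8}->{4,5,8} => REVISION
Constraint 2 (X != W) on D(X)={4,5,8} D(W)={2,4,8}: no change => not a revision
Constraint 3 (U != X) on D(U)={2,4,5,7,8,9} D(X)={4,5,8}: no change => not a revision
Constraint 4 (Z < W) on D(Z)={2,5,6} D(W)={2,4,8}: W {2,4,8}->{4,8} => REVISION
Total revisions = 2

Answer: 2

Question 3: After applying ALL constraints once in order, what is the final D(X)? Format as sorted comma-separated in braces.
Answer: {4,5,8}

Derivation:
Constraint 1 (Z < X) on D(Z)={2,5,6,9} D(X)={2,4,5,8}: Z {2,5,6,9}->{2,5,6}; X {2,4,5,8}->{4,5,8}
Constraint 2 (X != W) on D(X)={4,5,8} D(W)={2,4,8}: no change
Constraint 3 (U != X) on D(U)={2,4,5,7,8,9} D(X)={4,5,8}: no change
Constraint 4 (Z < W) on D(Z)={2,5,6} D(W)={2,4,8}: W {2,4,8}->{4,8}
So after all 4 constraints: D(X) = {4,5,8}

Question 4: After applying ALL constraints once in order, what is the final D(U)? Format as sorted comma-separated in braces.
Answer: {2,4,5,7,8,9}

Derivation:
Constraint 1 (Z < X) on D(Z)={2,5,6,9} D(X)={2,4,5,8}: Z {2,5,6,9}->{2,5,6}; X {2,4,5,8}->{4,5,8}
Constraint 2 (X != W) on D(X)={4,5,8} D(W)={2,4,8}: no change
Constraint 3 (U != X) on D(U)={2,4,5,7,8,9} D(X)={4,5,8}: no change
Constraint 4 (Z < W) on D(Z)={2,5,6} D(W)={2,4,8}: W {2,4,8}->{4,8}
So after all 4 constraints: D(U) = {2,4,5,7,8,9}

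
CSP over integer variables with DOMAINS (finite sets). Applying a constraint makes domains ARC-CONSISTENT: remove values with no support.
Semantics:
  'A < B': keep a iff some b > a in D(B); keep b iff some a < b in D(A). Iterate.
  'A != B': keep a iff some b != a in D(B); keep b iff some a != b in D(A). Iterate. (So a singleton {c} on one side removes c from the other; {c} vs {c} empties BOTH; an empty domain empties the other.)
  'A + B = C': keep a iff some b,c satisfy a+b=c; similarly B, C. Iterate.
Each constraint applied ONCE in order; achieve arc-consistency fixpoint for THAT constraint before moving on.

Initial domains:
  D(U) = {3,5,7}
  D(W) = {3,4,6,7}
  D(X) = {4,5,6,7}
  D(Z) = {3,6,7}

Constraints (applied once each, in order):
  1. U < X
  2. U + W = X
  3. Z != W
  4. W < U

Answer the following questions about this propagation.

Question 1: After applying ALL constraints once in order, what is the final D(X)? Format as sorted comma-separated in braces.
Answer: {6,7}

Derivation:
Constraint 1 (U < X) on D(U)={3,5,7} D(X)={4,5,6,7}: U {3,5,7}->{3,5}
Constraint 2 (U + W = X) on D(U)={3,5} D(W)={3,4,6,7} D(X)={4,5,6,7}: U {3,5}->{3}; W {3,4,6,7}->{3,4}; X {4,5,6,7}->{6,7}
Constraint 3 (Z != W) on D(Z)={3,6,7} D(W)={3,4}: no change
Constraint 4 (W < U) on D(W)={3,4} D(U)={3}: W {3,4}->{}; U {3}->{}
So after all 4 constraints: D(X) = {6,7}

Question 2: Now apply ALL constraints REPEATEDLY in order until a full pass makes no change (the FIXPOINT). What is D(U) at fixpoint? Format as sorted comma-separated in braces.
Answer: {}

Derivation:
pass 0 (initial): D(U)={3,5,7}
pass 1: U {3,5,7}->{}; W {3,4,6,7}->{}; X {4,5,6,7}->{6,7}
pass 2: X {6,7}->{}; Z {3,6,7}->{}
pass 3: no change
Fixpoint after 3 passes: D(U) = {}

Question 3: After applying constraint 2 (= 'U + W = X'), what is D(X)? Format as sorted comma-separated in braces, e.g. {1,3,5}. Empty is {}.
Answer: {6,7}

Derivation:
Constraint 1 (U < X) on D(U)={3,5,7} D(X)={4,5,6,7}: U {3,5,7}->{3,5}
Constraint 2 (U + W = X) on D(U)={3,5} D(W)={3,4,6,7} D(X)={4,5,6,7}: U {3,5}->{3}; W {3,4,6,7}->{3,4}; X {4,5,6,7}->{6,7}
So after constraint 2: D(X) = {6,7}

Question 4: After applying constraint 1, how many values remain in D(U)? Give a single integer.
Answer: 2

Derivation:
Constraint 1 (U < X) on D(U)={3,5,7} D(X)={4,5,6,7}: U {3,5,7}->{3,5}
So after constraint 1: D(U)={3,5}, size = 2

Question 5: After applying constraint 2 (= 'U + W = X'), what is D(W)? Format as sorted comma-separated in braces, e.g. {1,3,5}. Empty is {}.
Constraint 1 (U < X) on D(U)={3,5,7} D(X)={4,5,6,7}: U {3,5,7}->{3,5}
Constraint 2 (U + W = X) on D(U)={3,5} D(W)={3,4,6,7} D(X)={4,5,6,7}: U {3,5}->{3}; W {3,4,6,7}->{3,4}; X {4,5,6,7}->{6,7}
So after constraint 2: D(W) = {3,4}

Answer: {3,4}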